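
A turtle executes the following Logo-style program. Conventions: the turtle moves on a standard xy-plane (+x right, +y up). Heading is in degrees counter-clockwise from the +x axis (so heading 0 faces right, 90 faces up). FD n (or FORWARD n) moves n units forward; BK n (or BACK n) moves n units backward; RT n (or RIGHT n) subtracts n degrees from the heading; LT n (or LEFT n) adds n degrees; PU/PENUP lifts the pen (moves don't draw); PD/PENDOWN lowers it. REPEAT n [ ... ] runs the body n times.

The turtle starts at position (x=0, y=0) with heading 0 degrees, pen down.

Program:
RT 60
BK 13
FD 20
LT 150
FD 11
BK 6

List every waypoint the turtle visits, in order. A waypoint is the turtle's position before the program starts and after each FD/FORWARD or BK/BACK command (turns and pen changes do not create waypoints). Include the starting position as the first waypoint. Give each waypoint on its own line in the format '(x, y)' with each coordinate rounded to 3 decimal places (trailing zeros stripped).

Answer: (0, 0)
(-6.5, 11.258)
(3.5, -6.062)
(3.5, 4.938)
(3.5, -1.062)

Derivation:
Executing turtle program step by step:
Start: pos=(0,0), heading=0, pen down
RT 60: heading 0 -> 300
BK 13: (0,0) -> (-6.5,11.258) [heading=300, draw]
FD 20: (-6.5,11.258) -> (3.5,-6.062) [heading=300, draw]
LT 150: heading 300 -> 90
FD 11: (3.5,-6.062) -> (3.5,4.938) [heading=90, draw]
BK 6: (3.5,4.938) -> (3.5,-1.062) [heading=90, draw]
Final: pos=(3.5,-1.062), heading=90, 4 segment(s) drawn
Waypoints (5 total):
(0, 0)
(-6.5, 11.258)
(3.5, -6.062)
(3.5, 4.938)
(3.5, -1.062)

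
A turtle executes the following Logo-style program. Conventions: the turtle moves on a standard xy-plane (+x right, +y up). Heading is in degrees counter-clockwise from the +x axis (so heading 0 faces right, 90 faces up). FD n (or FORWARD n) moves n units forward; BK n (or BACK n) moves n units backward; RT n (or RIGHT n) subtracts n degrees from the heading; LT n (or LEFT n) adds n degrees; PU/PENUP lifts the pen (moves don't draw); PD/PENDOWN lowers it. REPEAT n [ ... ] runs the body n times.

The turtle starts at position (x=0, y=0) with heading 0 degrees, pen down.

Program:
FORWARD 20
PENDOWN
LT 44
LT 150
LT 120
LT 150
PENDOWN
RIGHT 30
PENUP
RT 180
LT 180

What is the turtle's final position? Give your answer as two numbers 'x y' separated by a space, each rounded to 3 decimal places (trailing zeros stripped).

Answer: 20 0

Derivation:
Executing turtle program step by step:
Start: pos=(0,0), heading=0, pen down
FD 20: (0,0) -> (20,0) [heading=0, draw]
PD: pen down
LT 44: heading 0 -> 44
LT 150: heading 44 -> 194
LT 120: heading 194 -> 314
LT 150: heading 314 -> 104
PD: pen down
RT 30: heading 104 -> 74
PU: pen up
RT 180: heading 74 -> 254
LT 180: heading 254 -> 74
Final: pos=(20,0), heading=74, 1 segment(s) drawn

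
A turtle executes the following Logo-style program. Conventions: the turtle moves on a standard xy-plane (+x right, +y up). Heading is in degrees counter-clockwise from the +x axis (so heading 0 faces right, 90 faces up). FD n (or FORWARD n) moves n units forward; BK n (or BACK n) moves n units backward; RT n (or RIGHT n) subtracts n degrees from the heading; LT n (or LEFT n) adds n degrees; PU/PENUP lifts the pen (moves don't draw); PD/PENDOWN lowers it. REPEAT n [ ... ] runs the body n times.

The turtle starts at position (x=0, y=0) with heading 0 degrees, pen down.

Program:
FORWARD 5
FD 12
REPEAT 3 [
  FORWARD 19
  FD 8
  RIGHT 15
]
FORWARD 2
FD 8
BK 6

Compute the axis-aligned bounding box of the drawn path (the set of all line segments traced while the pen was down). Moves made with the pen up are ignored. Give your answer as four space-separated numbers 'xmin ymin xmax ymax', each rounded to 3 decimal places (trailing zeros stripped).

Answer: 0 -27.559 100.534 0

Derivation:
Executing turtle program step by step:
Start: pos=(0,0), heading=0, pen down
FD 5: (0,0) -> (5,0) [heading=0, draw]
FD 12: (5,0) -> (17,0) [heading=0, draw]
REPEAT 3 [
  -- iteration 1/3 --
  FD 19: (17,0) -> (36,0) [heading=0, draw]
  FD 8: (36,0) -> (44,0) [heading=0, draw]
  RT 15: heading 0 -> 345
  -- iteration 2/3 --
  FD 19: (44,0) -> (62.353,-4.918) [heading=345, draw]
  FD 8: (62.353,-4.918) -> (70.08,-6.988) [heading=345, draw]
  RT 15: heading 345 -> 330
  -- iteration 3/3 --
  FD 19: (70.08,-6.988) -> (86.534,-16.488) [heading=330, draw]
  FD 8: (86.534,-16.488) -> (93.463,-20.488) [heading=330, draw]
  RT 15: heading 330 -> 315
]
FD 2: (93.463,-20.488) -> (94.877,-21.902) [heading=315, draw]
FD 8: (94.877,-21.902) -> (100.534,-27.559) [heading=315, draw]
BK 6: (100.534,-27.559) -> (96.291,-23.317) [heading=315, draw]
Final: pos=(96.291,-23.317), heading=315, 11 segment(s) drawn

Segment endpoints: x in {0, 5, 17, 36, 44, 62.353, 70.08, 86.534, 93.463, 94.877, 96.291, 100.534}, y in {-27.559, -23.317, -21.902, -20.488, -16.488, -6.988, -4.918, 0}
xmin=0, ymin=-27.559, xmax=100.534, ymax=0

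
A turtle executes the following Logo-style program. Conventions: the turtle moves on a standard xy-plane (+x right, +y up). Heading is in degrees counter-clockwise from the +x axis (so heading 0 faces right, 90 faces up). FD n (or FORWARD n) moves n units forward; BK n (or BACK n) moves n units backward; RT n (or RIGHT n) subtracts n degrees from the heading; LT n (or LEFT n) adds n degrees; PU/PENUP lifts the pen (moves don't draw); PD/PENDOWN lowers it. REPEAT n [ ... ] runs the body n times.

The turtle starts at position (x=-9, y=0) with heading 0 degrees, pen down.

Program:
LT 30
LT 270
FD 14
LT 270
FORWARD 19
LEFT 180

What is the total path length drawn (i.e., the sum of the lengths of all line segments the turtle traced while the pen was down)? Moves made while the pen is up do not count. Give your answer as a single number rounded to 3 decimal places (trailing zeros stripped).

Executing turtle program step by step:
Start: pos=(-9,0), heading=0, pen down
LT 30: heading 0 -> 30
LT 270: heading 30 -> 300
FD 14: (-9,0) -> (-2,-12.124) [heading=300, draw]
LT 270: heading 300 -> 210
FD 19: (-2,-12.124) -> (-18.454,-21.624) [heading=210, draw]
LT 180: heading 210 -> 30
Final: pos=(-18.454,-21.624), heading=30, 2 segment(s) drawn

Segment lengths:
  seg 1: (-9,0) -> (-2,-12.124), length = 14
  seg 2: (-2,-12.124) -> (-18.454,-21.624), length = 19
Total = 33

Answer: 33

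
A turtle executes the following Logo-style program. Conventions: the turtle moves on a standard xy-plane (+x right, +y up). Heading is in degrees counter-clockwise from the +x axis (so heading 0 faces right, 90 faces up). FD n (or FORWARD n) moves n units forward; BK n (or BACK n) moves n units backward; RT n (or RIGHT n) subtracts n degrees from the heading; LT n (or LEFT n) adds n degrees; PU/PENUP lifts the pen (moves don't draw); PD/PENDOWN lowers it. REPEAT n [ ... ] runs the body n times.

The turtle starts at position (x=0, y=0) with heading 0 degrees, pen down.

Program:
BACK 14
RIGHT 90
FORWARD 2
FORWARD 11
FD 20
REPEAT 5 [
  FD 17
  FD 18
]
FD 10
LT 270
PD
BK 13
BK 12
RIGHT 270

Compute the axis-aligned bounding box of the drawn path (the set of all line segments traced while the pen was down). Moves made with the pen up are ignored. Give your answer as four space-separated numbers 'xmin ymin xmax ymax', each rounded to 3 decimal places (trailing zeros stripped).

Answer: -14 -218 11 0

Derivation:
Executing turtle program step by step:
Start: pos=(0,0), heading=0, pen down
BK 14: (0,0) -> (-14,0) [heading=0, draw]
RT 90: heading 0 -> 270
FD 2: (-14,0) -> (-14,-2) [heading=270, draw]
FD 11: (-14,-2) -> (-14,-13) [heading=270, draw]
FD 20: (-14,-13) -> (-14,-33) [heading=270, draw]
REPEAT 5 [
  -- iteration 1/5 --
  FD 17: (-14,-33) -> (-14,-50) [heading=270, draw]
  FD 18: (-14,-50) -> (-14,-68) [heading=270, draw]
  -- iteration 2/5 --
  FD 17: (-14,-68) -> (-14,-85) [heading=270, draw]
  FD 18: (-14,-85) -> (-14,-103) [heading=270, draw]
  -- iteration 3/5 --
  FD 17: (-14,-103) -> (-14,-120) [heading=270, draw]
  FD 18: (-14,-120) -> (-14,-138) [heading=270, draw]
  -- iteration 4/5 --
  FD 17: (-14,-138) -> (-14,-155) [heading=270, draw]
  FD 18: (-14,-155) -> (-14,-173) [heading=270, draw]
  -- iteration 5/5 --
  FD 17: (-14,-173) -> (-14,-190) [heading=270, draw]
  FD 18: (-14,-190) -> (-14,-208) [heading=270, draw]
]
FD 10: (-14,-208) -> (-14,-218) [heading=270, draw]
LT 270: heading 270 -> 180
PD: pen down
BK 13: (-14,-218) -> (-1,-218) [heading=180, draw]
BK 12: (-1,-218) -> (11,-218) [heading=180, draw]
RT 270: heading 180 -> 270
Final: pos=(11,-218), heading=270, 17 segment(s) drawn

Segment endpoints: x in {-14, -14, -14, -14, -14, -14, -14, -14, -14, -14, -14, -14, -1, 0, 11}, y in {-218, -208, -190, -173, -155, -138, -120, -103, -85, -68, -50, -33, -13, -2, 0}
xmin=-14, ymin=-218, xmax=11, ymax=0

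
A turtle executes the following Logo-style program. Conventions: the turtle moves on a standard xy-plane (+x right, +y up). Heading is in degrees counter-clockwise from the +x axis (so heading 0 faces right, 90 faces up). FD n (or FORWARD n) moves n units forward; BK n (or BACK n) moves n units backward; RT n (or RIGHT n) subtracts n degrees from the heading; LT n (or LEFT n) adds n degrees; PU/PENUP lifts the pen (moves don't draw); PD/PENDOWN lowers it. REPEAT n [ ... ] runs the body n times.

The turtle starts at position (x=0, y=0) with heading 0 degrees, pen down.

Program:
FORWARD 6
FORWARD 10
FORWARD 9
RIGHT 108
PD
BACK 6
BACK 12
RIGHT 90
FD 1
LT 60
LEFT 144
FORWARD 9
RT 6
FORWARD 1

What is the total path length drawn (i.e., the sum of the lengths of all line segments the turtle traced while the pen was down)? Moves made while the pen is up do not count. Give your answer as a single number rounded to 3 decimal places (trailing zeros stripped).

Answer: 54

Derivation:
Executing turtle program step by step:
Start: pos=(0,0), heading=0, pen down
FD 6: (0,0) -> (6,0) [heading=0, draw]
FD 10: (6,0) -> (16,0) [heading=0, draw]
FD 9: (16,0) -> (25,0) [heading=0, draw]
RT 108: heading 0 -> 252
PD: pen down
BK 6: (25,0) -> (26.854,5.706) [heading=252, draw]
BK 12: (26.854,5.706) -> (30.562,17.119) [heading=252, draw]
RT 90: heading 252 -> 162
FD 1: (30.562,17.119) -> (29.611,17.428) [heading=162, draw]
LT 60: heading 162 -> 222
LT 144: heading 222 -> 6
FD 9: (29.611,17.428) -> (38.562,18.369) [heading=6, draw]
RT 6: heading 6 -> 0
FD 1: (38.562,18.369) -> (39.562,18.369) [heading=0, draw]
Final: pos=(39.562,18.369), heading=0, 8 segment(s) drawn

Segment lengths:
  seg 1: (0,0) -> (6,0), length = 6
  seg 2: (6,0) -> (16,0), length = 10
  seg 3: (16,0) -> (25,0), length = 9
  seg 4: (25,0) -> (26.854,5.706), length = 6
  seg 5: (26.854,5.706) -> (30.562,17.119), length = 12
  seg 6: (30.562,17.119) -> (29.611,17.428), length = 1
  seg 7: (29.611,17.428) -> (38.562,18.369), length = 9
  seg 8: (38.562,18.369) -> (39.562,18.369), length = 1
Total = 54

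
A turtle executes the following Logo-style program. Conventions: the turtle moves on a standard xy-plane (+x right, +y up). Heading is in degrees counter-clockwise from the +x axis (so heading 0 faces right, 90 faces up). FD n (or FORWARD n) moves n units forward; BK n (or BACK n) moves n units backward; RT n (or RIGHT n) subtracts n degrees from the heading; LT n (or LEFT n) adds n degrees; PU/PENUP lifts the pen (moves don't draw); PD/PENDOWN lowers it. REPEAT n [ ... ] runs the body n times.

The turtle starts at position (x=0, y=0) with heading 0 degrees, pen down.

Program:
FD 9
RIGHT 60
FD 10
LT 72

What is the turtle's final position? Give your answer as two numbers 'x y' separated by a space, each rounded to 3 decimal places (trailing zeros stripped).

Executing turtle program step by step:
Start: pos=(0,0), heading=0, pen down
FD 9: (0,0) -> (9,0) [heading=0, draw]
RT 60: heading 0 -> 300
FD 10: (9,0) -> (14,-8.66) [heading=300, draw]
LT 72: heading 300 -> 12
Final: pos=(14,-8.66), heading=12, 2 segment(s) drawn

Answer: 14 -8.66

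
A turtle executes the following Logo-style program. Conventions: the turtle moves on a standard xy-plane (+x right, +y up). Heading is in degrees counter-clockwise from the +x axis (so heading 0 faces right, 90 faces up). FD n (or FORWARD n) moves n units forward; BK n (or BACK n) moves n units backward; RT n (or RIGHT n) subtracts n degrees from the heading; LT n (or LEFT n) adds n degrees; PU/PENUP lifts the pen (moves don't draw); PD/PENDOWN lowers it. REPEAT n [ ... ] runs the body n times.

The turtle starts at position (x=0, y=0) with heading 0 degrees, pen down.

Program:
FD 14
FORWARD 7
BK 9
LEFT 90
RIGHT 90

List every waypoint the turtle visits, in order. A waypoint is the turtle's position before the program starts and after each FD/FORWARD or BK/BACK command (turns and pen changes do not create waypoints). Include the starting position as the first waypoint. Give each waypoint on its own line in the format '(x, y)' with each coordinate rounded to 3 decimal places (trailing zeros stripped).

Answer: (0, 0)
(14, 0)
(21, 0)
(12, 0)

Derivation:
Executing turtle program step by step:
Start: pos=(0,0), heading=0, pen down
FD 14: (0,0) -> (14,0) [heading=0, draw]
FD 7: (14,0) -> (21,0) [heading=0, draw]
BK 9: (21,0) -> (12,0) [heading=0, draw]
LT 90: heading 0 -> 90
RT 90: heading 90 -> 0
Final: pos=(12,0), heading=0, 3 segment(s) drawn
Waypoints (4 total):
(0, 0)
(14, 0)
(21, 0)
(12, 0)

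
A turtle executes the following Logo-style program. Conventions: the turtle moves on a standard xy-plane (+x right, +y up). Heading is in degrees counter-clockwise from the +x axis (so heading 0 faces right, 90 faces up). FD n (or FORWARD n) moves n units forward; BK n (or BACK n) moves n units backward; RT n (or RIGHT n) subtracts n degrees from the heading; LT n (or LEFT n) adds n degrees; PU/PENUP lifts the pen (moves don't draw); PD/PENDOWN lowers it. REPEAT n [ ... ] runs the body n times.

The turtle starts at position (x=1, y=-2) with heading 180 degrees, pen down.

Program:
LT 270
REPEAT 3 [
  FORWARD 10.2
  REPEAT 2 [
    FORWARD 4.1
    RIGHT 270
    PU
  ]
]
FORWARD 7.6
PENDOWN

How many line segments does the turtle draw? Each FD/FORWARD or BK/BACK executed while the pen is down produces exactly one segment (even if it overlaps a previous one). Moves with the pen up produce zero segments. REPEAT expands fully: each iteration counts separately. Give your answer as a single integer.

Executing turtle program step by step:
Start: pos=(1,-2), heading=180, pen down
LT 270: heading 180 -> 90
REPEAT 3 [
  -- iteration 1/3 --
  FD 10.2: (1,-2) -> (1,8.2) [heading=90, draw]
  REPEAT 2 [
    -- iteration 1/2 --
    FD 4.1: (1,8.2) -> (1,12.3) [heading=90, draw]
    RT 270: heading 90 -> 180
    PU: pen up
    -- iteration 2/2 --
    FD 4.1: (1,12.3) -> (-3.1,12.3) [heading=180, move]
    RT 270: heading 180 -> 270
    PU: pen up
  ]
  -- iteration 2/3 --
  FD 10.2: (-3.1,12.3) -> (-3.1,2.1) [heading=270, move]
  REPEAT 2 [
    -- iteration 1/2 --
    FD 4.1: (-3.1,2.1) -> (-3.1,-2) [heading=270, move]
    RT 270: heading 270 -> 0
    PU: pen up
    -- iteration 2/2 --
    FD 4.1: (-3.1,-2) -> (1,-2) [heading=0, move]
    RT 270: heading 0 -> 90
    PU: pen up
  ]
  -- iteration 3/3 --
  FD 10.2: (1,-2) -> (1,8.2) [heading=90, move]
  REPEAT 2 [
    -- iteration 1/2 --
    FD 4.1: (1,8.2) -> (1,12.3) [heading=90, move]
    RT 270: heading 90 -> 180
    PU: pen up
    -- iteration 2/2 --
    FD 4.1: (1,12.3) -> (-3.1,12.3) [heading=180, move]
    RT 270: heading 180 -> 270
    PU: pen up
  ]
]
FD 7.6: (-3.1,12.3) -> (-3.1,4.7) [heading=270, move]
PD: pen down
Final: pos=(-3.1,4.7), heading=270, 2 segment(s) drawn
Segments drawn: 2

Answer: 2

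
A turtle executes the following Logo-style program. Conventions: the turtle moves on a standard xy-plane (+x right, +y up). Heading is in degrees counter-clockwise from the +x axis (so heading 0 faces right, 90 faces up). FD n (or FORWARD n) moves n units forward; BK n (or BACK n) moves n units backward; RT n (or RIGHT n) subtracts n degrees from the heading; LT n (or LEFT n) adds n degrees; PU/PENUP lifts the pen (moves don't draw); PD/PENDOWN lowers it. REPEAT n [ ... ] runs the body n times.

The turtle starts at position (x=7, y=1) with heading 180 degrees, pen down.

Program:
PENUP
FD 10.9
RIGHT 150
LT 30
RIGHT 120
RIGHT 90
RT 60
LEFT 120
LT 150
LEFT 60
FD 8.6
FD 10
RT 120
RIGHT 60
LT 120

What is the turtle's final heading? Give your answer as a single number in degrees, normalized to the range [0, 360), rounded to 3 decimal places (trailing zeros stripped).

Answer: 60

Derivation:
Executing turtle program step by step:
Start: pos=(7,1), heading=180, pen down
PU: pen up
FD 10.9: (7,1) -> (-3.9,1) [heading=180, move]
RT 150: heading 180 -> 30
LT 30: heading 30 -> 60
RT 120: heading 60 -> 300
RT 90: heading 300 -> 210
RT 60: heading 210 -> 150
LT 120: heading 150 -> 270
LT 150: heading 270 -> 60
LT 60: heading 60 -> 120
FD 8.6: (-3.9,1) -> (-8.2,8.448) [heading=120, move]
FD 10: (-8.2,8.448) -> (-13.2,17.108) [heading=120, move]
RT 120: heading 120 -> 0
RT 60: heading 0 -> 300
LT 120: heading 300 -> 60
Final: pos=(-13.2,17.108), heading=60, 0 segment(s) drawn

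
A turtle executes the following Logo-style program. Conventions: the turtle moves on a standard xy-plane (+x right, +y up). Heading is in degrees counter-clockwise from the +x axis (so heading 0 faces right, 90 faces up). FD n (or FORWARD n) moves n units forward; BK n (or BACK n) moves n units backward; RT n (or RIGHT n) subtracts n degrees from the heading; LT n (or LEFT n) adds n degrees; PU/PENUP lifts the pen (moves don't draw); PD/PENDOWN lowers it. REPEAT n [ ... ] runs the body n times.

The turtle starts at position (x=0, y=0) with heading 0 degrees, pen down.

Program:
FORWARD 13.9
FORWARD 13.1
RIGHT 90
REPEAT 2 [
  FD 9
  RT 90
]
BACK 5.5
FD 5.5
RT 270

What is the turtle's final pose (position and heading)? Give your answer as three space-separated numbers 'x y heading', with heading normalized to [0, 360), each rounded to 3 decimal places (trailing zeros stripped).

Answer: 18 -9 180

Derivation:
Executing turtle program step by step:
Start: pos=(0,0), heading=0, pen down
FD 13.9: (0,0) -> (13.9,0) [heading=0, draw]
FD 13.1: (13.9,0) -> (27,0) [heading=0, draw]
RT 90: heading 0 -> 270
REPEAT 2 [
  -- iteration 1/2 --
  FD 9: (27,0) -> (27,-9) [heading=270, draw]
  RT 90: heading 270 -> 180
  -- iteration 2/2 --
  FD 9: (27,-9) -> (18,-9) [heading=180, draw]
  RT 90: heading 180 -> 90
]
BK 5.5: (18,-9) -> (18,-14.5) [heading=90, draw]
FD 5.5: (18,-14.5) -> (18,-9) [heading=90, draw]
RT 270: heading 90 -> 180
Final: pos=(18,-9), heading=180, 6 segment(s) drawn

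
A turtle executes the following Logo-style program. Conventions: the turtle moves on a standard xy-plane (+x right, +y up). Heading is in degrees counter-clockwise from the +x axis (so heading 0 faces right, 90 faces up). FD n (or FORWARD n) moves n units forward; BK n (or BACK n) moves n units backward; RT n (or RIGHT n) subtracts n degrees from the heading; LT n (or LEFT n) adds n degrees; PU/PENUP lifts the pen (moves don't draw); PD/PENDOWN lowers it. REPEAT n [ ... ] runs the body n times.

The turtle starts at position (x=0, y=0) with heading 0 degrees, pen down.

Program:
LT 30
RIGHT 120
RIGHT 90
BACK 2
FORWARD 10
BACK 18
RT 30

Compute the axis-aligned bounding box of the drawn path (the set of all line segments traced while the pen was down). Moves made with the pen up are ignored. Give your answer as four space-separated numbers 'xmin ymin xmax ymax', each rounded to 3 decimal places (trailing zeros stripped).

Executing turtle program step by step:
Start: pos=(0,0), heading=0, pen down
LT 30: heading 0 -> 30
RT 120: heading 30 -> 270
RT 90: heading 270 -> 180
BK 2: (0,0) -> (2,0) [heading=180, draw]
FD 10: (2,0) -> (-8,0) [heading=180, draw]
BK 18: (-8,0) -> (10,0) [heading=180, draw]
RT 30: heading 180 -> 150
Final: pos=(10,0), heading=150, 3 segment(s) drawn

Segment endpoints: x in {-8, 0, 2, 10}, y in {0, 0, 0, 0}
xmin=-8, ymin=0, xmax=10, ymax=0

Answer: -8 0 10 0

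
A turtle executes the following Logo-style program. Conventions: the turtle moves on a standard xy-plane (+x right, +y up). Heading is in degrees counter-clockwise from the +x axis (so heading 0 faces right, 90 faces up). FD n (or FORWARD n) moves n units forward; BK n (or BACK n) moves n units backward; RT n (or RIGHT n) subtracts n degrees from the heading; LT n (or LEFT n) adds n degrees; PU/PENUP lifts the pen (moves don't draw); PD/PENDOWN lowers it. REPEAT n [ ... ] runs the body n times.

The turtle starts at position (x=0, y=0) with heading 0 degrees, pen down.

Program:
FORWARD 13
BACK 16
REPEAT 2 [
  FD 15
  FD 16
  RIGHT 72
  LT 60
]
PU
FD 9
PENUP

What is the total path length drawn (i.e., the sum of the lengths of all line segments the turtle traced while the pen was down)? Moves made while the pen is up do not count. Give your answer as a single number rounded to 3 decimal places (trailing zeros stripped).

Executing turtle program step by step:
Start: pos=(0,0), heading=0, pen down
FD 13: (0,0) -> (13,0) [heading=0, draw]
BK 16: (13,0) -> (-3,0) [heading=0, draw]
REPEAT 2 [
  -- iteration 1/2 --
  FD 15: (-3,0) -> (12,0) [heading=0, draw]
  FD 16: (12,0) -> (28,0) [heading=0, draw]
  RT 72: heading 0 -> 288
  LT 60: heading 288 -> 348
  -- iteration 2/2 --
  FD 15: (28,0) -> (42.672,-3.119) [heading=348, draw]
  FD 16: (42.672,-3.119) -> (58.323,-6.445) [heading=348, draw]
  RT 72: heading 348 -> 276
  LT 60: heading 276 -> 336
]
PU: pen up
FD 9: (58.323,-6.445) -> (66.544,-10.106) [heading=336, move]
PU: pen up
Final: pos=(66.544,-10.106), heading=336, 6 segment(s) drawn

Segment lengths:
  seg 1: (0,0) -> (13,0), length = 13
  seg 2: (13,0) -> (-3,0), length = 16
  seg 3: (-3,0) -> (12,0), length = 15
  seg 4: (12,0) -> (28,0), length = 16
  seg 5: (28,0) -> (42.672,-3.119), length = 15
  seg 6: (42.672,-3.119) -> (58.323,-6.445), length = 16
Total = 91

Answer: 91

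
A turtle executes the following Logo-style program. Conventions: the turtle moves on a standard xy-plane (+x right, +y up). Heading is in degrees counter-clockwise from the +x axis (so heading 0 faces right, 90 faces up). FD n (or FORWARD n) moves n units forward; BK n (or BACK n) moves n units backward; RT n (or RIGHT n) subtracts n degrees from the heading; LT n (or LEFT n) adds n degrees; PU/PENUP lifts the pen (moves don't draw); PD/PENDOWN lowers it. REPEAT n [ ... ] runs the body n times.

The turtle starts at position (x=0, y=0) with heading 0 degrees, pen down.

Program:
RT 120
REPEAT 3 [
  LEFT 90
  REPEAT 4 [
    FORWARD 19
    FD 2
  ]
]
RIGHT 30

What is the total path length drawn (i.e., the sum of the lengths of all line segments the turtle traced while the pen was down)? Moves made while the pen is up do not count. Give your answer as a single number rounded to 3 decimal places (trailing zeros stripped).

Executing turtle program step by step:
Start: pos=(0,0), heading=0, pen down
RT 120: heading 0 -> 240
REPEAT 3 [
  -- iteration 1/3 --
  LT 90: heading 240 -> 330
  REPEAT 4 [
    -- iteration 1/4 --
    FD 19: (0,0) -> (16.454,-9.5) [heading=330, draw]
    FD 2: (16.454,-9.5) -> (18.187,-10.5) [heading=330, draw]
    -- iteration 2/4 --
    FD 19: (18.187,-10.5) -> (34.641,-20) [heading=330, draw]
    FD 2: (34.641,-20) -> (36.373,-21) [heading=330, draw]
    -- iteration 3/4 --
    FD 19: (36.373,-21) -> (52.828,-30.5) [heading=330, draw]
    FD 2: (52.828,-30.5) -> (54.56,-31.5) [heading=330, draw]
    -- iteration 4/4 --
    FD 19: (54.56,-31.5) -> (71.014,-41) [heading=330, draw]
    FD 2: (71.014,-41) -> (72.746,-42) [heading=330, draw]
  ]
  -- iteration 2/3 --
  LT 90: heading 330 -> 60
  REPEAT 4 [
    -- iteration 1/4 --
    FD 19: (72.746,-42) -> (82.246,-25.546) [heading=60, draw]
    FD 2: (82.246,-25.546) -> (83.246,-23.813) [heading=60, draw]
    -- iteration 2/4 --
    FD 19: (83.246,-23.813) -> (92.746,-7.359) [heading=60, draw]
    FD 2: (92.746,-7.359) -> (93.746,-5.627) [heading=60, draw]
    -- iteration 3/4 --
    FD 19: (93.746,-5.627) -> (103.246,10.828) [heading=60, draw]
    FD 2: (103.246,10.828) -> (104.246,12.56) [heading=60, draw]
    -- iteration 4/4 --
    FD 19: (104.246,12.56) -> (113.746,29.014) [heading=60, draw]
    FD 2: (113.746,29.014) -> (114.746,30.746) [heading=60, draw]
  ]
  -- iteration 3/3 --
  LT 90: heading 60 -> 150
  REPEAT 4 [
    -- iteration 1/4 --
    FD 19: (114.746,30.746) -> (98.292,40.246) [heading=150, draw]
    FD 2: (98.292,40.246) -> (96.56,41.246) [heading=150, draw]
    -- iteration 2/4 --
    FD 19: (96.56,41.246) -> (80.105,50.746) [heading=150, draw]
    FD 2: (80.105,50.746) -> (78.373,51.746) [heading=150, draw]
    -- iteration 3/4 --
    FD 19: (78.373,51.746) -> (61.919,61.246) [heading=150, draw]
    FD 2: (61.919,61.246) -> (60.187,62.246) [heading=150, draw]
    -- iteration 4/4 --
    FD 19: (60.187,62.246) -> (43.732,71.746) [heading=150, draw]
    FD 2: (43.732,71.746) -> (42,72.746) [heading=150, draw]
  ]
]
RT 30: heading 150 -> 120
Final: pos=(42,72.746), heading=120, 24 segment(s) drawn

Segment lengths:
  seg 1: (0,0) -> (16.454,-9.5), length = 19
  seg 2: (16.454,-9.5) -> (18.187,-10.5), length = 2
  seg 3: (18.187,-10.5) -> (34.641,-20), length = 19
  seg 4: (34.641,-20) -> (36.373,-21), length = 2
  seg 5: (36.373,-21) -> (52.828,-30.5), length = 19
  seg 6: (52.828,-30.5) -> (54.56,-31.5), length = 2
  seg 7: (54.56,-31.5) -> (71.014,-41), length = 19
  seg 8: (71.014,-41) -> (72.746,-42), length = 2
  seg 9: (72.746,-42) -> (82.246,-25.546), length = 19
  seg 10: (82.246,-25.546) -> (83.246,-23.813), length = 2
  seg 11: (83.246,-23.813) -> (92.746,-7.359), length = 19
  seg 12: (92.746,-7.359) -> (93.746,-5.627), length = 2
  seg 13: (93.746,-5.627) -> (103.246,10.828), length = 19
  seg 14: (103.246,10.828) -> (104.246,12.56), length = 2
  seg 15: (104.246,12.56) -> (113.746,29.014), length = 19
  seg 16: (113.746,29.014) -> (114.746,30.746), length = 2
  seg 17: (114.746,30.746) -> (98.292,40.246), length = 19
  seg 18: (98.292,40.246) -> (96.56,41.246), length = 2
  seg 19: (96.56,41.246) -> (80.105,50.746), length = 19
  seg 20: (80.105,50.746) -> (78.373,51.746), length = 2
  seg 21: (78.373,51.746) -> (61.919,61.246), length = 19
  seg 22: (61.919,61.246) -> (60.187,62.246), length = 2
  seg 23: (60.187,62.246) -> (43.732,71.746), length = 19
  seg 24: (43.732,71.746) -> (42,72.746), length = 2
Total = 252

Answer: 252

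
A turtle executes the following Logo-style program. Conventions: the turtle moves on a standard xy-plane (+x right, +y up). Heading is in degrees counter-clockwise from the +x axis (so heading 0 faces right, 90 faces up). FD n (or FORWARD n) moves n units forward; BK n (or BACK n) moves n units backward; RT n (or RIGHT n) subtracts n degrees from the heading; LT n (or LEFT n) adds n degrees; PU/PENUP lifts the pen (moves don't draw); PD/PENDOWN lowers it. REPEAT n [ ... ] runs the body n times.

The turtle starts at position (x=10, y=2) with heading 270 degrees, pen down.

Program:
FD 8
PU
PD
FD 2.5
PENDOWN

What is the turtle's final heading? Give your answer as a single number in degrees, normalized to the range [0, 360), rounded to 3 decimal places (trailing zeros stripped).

Executing turtle program step by step:
Start: pos=(10,2), heading=270, pen down
FD 8: (10,2) -> (10,-6) [heading=270, draw]
PU: pen up
PD: pen down
FD 2.5: (10,-6) -> (10,-8.5) [heading=270, draw]
PD: pen down
Final: pos=(10,-8.5), heading=270, 2 segment(s) drawn

Answer: 270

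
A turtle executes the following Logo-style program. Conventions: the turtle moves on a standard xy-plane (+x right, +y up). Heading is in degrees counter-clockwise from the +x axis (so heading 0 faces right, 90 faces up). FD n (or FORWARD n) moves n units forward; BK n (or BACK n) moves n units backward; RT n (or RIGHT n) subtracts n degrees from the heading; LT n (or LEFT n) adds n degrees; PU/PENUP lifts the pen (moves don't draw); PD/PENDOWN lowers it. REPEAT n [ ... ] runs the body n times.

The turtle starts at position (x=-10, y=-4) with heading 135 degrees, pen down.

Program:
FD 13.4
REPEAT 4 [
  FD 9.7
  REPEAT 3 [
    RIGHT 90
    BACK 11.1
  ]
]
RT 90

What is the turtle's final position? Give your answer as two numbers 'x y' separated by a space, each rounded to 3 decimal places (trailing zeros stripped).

Answer: -19.475 5.475

Derivation:
Executing turtle program step by step:
Start: pos=(-10,-4), heading=135, pen down
FD 13.4: (-10,-4) -> (-19.475,5.475) [heading=135, draw]
REPEAT 4 [
  -- iteration 1/4 --
  FD 9.7: (-19.475,5.475) -> (-26.334,12.334) [heading=135, draw]
  REPEAT 3 [
    -- iteration 1/3 --
    RT 90: heading 135 -> 45
    BK 11.1: (-26.334,12.334) -> (-34.183,4.485) [heading=45, draw]
    -- iteration 2/3 --
    RT 90: heading 45 -> 315
    BK 11.1: (-34.183,4.485) -> (-42.032,12.334) [heading=315, draw]
    -- iteration 3/3 --
    RT 90: heading 315 -> 225
    BK 11.1: (-42.032,12.334) -> (-34.183,20.183) [heading=225, draw]
  ]
  -- iteration 2/4 --
  FD 9.7: (-34.183,20.183) -> (-41.042,13.324) [heading=225, draw]
  REPEAT 3 [
    -- iteration 1/3 --
    RT 90: heading 225 -> 135
    BK 11.1: (-41.042,13.324) -> (-33.193,5.475) [heading=135, draw]
    -- iteration 2/3 --
    RT 90: heading 135 -> 45
    BK 11.1: (-33.193,5.475) -> (-41.042,-2.374) [heading=45, draw]
    -- iteration 3/3 --
    RT 90: heading 45 -> 315
    BK 11.1: (-41.042,-2.374) -> (-48.891,5.475) [heading=315, draw]
  ]
  -- iteration 3/4 --
  FD 9.7: (-48.891,5.475) -> (-42.032,-1.384) [heading=315, draw]
  REPEAT 3 [
    -- iteration 1/3 --
    RT 90: heading 315 -> 225
    BK 11.1: (-42.032,-1.384) -> (-34.183,6.465) [heading=225, draw]
    -- iteration 2/3 --
    RT 90: heading 225 -> 135
    BK 11.1: (-34.183,6.465) -> (-26.334,-1.384) [heading=135, draw]
    -- iteration 3/3 --
    RT 90: heading 135 -> 45
    BK 11.1: (-26.334,-1.384) -> (-34.183,-9.233) [heading=45, draw]
  ]
  -- iteration 4/4 --
  FD 9.7: (-34.183,-9.233) -> (-27.324,-2.374) [heading=45, draw]
  REPEAT 3 [
    -- iteration 1/3 --
    RT 90: heading 45 -> 315
    BK 11.1: (-27.324,-2.374) -> (-35.173,5.475) [heading=315, draw]
    -- iteration 2/3 --
    RT 90: heading 315 -> 225
    BK 11.1: (-35.173,5.475) -> (-27.324,13.324) [heading=225, draw]
    -- iteration 3/3 --
    RT 90: heading 225 -> 135
    BK 11.1: (-27.324,13.324) -> (-19.475,5.475) [heading=135, draw]
  ]
]
RT 90: heading 135 -> 45
Final: pos=(-19.475,5.475), heading=45, 17 segment(s) drawn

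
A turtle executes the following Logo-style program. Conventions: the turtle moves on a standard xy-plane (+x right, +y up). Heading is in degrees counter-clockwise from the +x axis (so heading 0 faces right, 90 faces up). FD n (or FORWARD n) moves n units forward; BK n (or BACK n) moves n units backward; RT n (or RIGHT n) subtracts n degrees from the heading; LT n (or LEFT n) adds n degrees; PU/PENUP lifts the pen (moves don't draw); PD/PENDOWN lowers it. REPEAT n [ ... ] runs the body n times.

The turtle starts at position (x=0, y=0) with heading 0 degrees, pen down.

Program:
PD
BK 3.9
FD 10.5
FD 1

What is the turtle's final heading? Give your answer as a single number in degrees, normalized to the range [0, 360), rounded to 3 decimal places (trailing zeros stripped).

Answer: 0

Derivation:
Executing turtle program step by step:
Start: pos=(0,0), heading=0, pen down
PD: pen down
BK 3.9: (0,0) -> (-3.9,0) [heading=0, draw]
FD 10.5: (-3.9,0) -> (6.6,0) [heading=0, draw]
FD 1: (6.6,0) -> (7.6,0) [heading=0, draw]
Final: pos=(7.6,0), heading=0, 3 segment(s) drawn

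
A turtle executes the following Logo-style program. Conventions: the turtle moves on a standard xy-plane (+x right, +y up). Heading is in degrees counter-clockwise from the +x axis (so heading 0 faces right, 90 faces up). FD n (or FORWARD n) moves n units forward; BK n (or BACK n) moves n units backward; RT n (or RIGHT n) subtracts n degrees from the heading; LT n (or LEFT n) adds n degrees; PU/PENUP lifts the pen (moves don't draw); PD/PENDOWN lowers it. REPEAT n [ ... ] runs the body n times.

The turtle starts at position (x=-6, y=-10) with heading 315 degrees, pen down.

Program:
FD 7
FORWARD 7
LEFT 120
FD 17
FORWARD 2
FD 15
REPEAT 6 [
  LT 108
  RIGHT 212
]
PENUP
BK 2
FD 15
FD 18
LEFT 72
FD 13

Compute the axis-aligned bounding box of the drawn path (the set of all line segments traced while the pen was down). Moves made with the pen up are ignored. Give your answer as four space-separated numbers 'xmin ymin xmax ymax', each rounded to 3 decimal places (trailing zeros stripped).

Executing turtle program step by step:
Start: pos=(-6,-10), heading=315, pen down
FD 7: (-6,-10) -> (-1.05,-14.95) [heading=315, draw]
FD 7: (-1.05,-14.95) -> (3.899,-19.899) [heading=315, draw]
LT 120: heading 315 -> 75
FD 17: (3.899,-19.899) -> (8.299,-3.479) [heading=75, draw]
FD 2: (8.299,-3.479) -> (8.817,-1.547) [heading=75, draw]
FD 15: (8.817,-1.547) -> (12.699,12.942) [heading=75, draw]
REPEAT 6 [
  -- iteration 1/6 --
  LT 108: heading 75 -> 183
  RT 212: heading 183 -> 331
  -- iteration 2/6 --
  LT 108: heading 331 -> 79
  RT 212: heading 79 -> 227
  -- iteration 3/6 --
  LT 108: heading 227 -> 335
  RT 212: heading 335 -> 123
  -- iteration 4/6 --
  LT 108: heading 123 -> 231
  RT 212: heading 231 -> 19
  -- iteration 5/6 --
  LT 108: heading 19 -> 127
  RT 212: heading 127 -> 275
  -- iteration 6/6 --
  LT 108: heading 275 -> 23
  RT 212: heading 23 -> 171
]
PU: pen up
BK 2: (12.699,12.942) -> (14.675,12.629) [heading=171, move]
FD 15: (14.675,12.629) -> (-0.141,14.976) [heading=171, move]
FD 18: (-0.141,14.976) -> (-17.919,17.791) [heading=171, move]
LT 72: heading 171 -> 243
FD 13: (-17.919,17.791) -> (-23.821,6.208) [heading=243, move]
Final: pos=(-23.821,6.208), heading=243, 5 segment(s) drawn

Segment endpoints: x in {-6, -1.05, 3.899, 8.299, 8.817, 12.699}, y in {-19.899, -14.95, -10, -3.479, -1.547, 12.942}
xmin=-6, ymin=-19.899, xmax=12.699, ymax=12.942

Answer: -6 -19.899 12.699 12.942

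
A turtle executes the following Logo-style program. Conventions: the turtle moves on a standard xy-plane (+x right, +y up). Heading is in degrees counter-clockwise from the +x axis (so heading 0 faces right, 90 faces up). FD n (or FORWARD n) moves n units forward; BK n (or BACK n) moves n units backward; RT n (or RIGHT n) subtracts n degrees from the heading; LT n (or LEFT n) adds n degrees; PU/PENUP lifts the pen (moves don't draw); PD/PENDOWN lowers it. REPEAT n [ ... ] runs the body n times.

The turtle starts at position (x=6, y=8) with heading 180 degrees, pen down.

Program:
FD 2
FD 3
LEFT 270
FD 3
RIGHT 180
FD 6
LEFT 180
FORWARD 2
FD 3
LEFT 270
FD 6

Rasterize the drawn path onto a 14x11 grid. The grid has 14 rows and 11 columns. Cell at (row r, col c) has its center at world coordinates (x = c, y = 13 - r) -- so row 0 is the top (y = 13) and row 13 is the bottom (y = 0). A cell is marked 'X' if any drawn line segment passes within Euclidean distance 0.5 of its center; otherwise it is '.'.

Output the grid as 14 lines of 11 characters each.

Segment 0: (6,8) -> (4,8)
Segment 1: (4,8) -> (1,8)
Segment 2: (1,8) -> (1,11)
Segment 3: (1,11) -> (1,5)
Segment 4: (1,5) -> (1,7)
Segment 5: (1,7) -> (1,10)
Segment 6: (1,10) -> (7,10)

Answer: ...........
...........
.X.........
.XXXXXXX...
.X.........
.XXXXXX....
.X.........
.X.........
.X.........
...........
...........
...........
...........
...........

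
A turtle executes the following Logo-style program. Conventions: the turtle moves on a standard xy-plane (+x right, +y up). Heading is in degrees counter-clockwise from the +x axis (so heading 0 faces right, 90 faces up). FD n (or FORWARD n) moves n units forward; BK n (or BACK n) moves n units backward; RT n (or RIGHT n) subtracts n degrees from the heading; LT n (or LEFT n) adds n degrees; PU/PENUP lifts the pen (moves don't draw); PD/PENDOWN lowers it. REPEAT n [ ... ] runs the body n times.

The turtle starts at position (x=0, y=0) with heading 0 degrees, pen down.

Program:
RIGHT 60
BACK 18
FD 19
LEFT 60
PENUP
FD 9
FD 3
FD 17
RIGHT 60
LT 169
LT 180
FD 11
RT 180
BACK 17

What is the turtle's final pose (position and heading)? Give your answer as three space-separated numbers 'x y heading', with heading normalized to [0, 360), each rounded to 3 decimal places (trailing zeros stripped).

Executing turtle program step by step:
Start: pos=(0,0), heading=0, pen down
RT 60: heading 0 -> 300
BK 18: (0,0) -> (-9,15.588) [heading=300, draw]
FD 19: (-9,15.588) -> (0.5,-0.866) [heading=300, draw]
LT 60: heading 300 -> 0
PU: pen up
FD 9: (0.5,-0.866) -> (9.5,-0.866) [heading=0, move]
FD 3: (9.5,-0.866) -> (12.5,-0.866) [heading=0, move]
FD 17: (12.5,-0.866) -> (29.5,-0.866) [heading=0, move]
RT 60: heading 0 -> 300
LT 169: heading 300 -> 109
LT 180: heading 109 -> 289
FD 11: (29.5,-0.866) -> (33.081,-11.267) [heading=289, move]
RT 180: heading 289 -> 109
BK 17: (33.081,-11.267) -> (38.616,-27.341) [heading=109, move]
Final: pos=(38.616,-27.341), heading=109, 2 segment(s) drawn

Answer: 38.616 -27.341 109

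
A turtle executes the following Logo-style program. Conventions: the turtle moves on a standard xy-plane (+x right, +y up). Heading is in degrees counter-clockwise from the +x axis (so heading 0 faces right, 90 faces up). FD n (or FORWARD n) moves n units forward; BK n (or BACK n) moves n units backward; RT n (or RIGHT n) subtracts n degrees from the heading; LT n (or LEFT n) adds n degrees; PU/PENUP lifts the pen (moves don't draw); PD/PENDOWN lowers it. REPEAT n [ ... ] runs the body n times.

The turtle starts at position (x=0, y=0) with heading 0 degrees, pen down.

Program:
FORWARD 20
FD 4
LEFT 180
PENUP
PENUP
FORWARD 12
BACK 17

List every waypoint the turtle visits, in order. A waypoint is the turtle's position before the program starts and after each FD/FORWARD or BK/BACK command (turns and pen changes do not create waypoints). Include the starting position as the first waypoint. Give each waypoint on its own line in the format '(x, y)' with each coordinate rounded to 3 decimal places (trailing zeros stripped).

Answer: (0, 0)
(20, 0)
(24, 0)
(12, 0)
(29, 0)

Derivation:
Executing turtle program step by step:
Start: pos=(0,0), heading=0, pen down
FD 20: (0,0) -> (20,0) [heading=0, draw]
FD 4: (20,0) -> (24,0) [heading=0, draw]
LT 180: heading 0 -> 180
PU: pen up
PU: pen up
FD 12: (24,0) -> (12,0) [heading=180, move]
BK 17: (12,0) -> (29,0) [heading=180, move]
Final: pos=(29,0), heading=180, 2 segment(s) drawn
Waypoints (5 total):
(0, 0)
(20, 0)
(24, 0)
(12, 0)
(29, 0)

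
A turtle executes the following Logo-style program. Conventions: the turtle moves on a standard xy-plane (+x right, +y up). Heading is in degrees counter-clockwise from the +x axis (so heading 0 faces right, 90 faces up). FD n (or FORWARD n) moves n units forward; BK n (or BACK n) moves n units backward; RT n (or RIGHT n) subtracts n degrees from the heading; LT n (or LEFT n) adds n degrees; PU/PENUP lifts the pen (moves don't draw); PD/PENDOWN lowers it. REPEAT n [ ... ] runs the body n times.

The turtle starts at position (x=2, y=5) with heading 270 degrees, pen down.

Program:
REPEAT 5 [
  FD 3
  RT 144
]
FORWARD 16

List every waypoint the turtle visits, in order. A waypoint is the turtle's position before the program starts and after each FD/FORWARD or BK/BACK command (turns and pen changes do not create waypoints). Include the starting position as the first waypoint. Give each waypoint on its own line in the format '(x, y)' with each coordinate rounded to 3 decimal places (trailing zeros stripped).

Answer: (2, 5)
(2, 2)
(0.237, 4.427)
(3.09, 3.5)
(0.237, 2.573)
(2, 5)
(2, -11)

Derivation:
Executing turtle program step by step:
Start: pos=(2,5), heading=270, pen down
REPEAT 5 [
  -- iteration 1/5 --
  FD 3: (2,5) -> (2,2) [heading=270, draw]
  RT 144: heading 270 -> 126
  -- iteration 2/5 --
  FD 3: (2,2) -> (0.237,4.427) [heading=126, draw]
  RT 144: heading 126 -> 342
  -- iteration 3/5 --
  FD 3: (0.237,4.427) -> (3.09,3.5) [heading=342, draw]
  RT 144: heading 342 -> 198
  -- iteration 4/5 --
  FD 3: (3.09,3.5) -> (0.237,2.573) [heading=198, draw]
  RT 144: heading 198 -> 54
  -- iteration 5/5 --
  FD 3: (0.237,2.573) -> (2,5) [heading=54, draw]
  RT 144: heading 54 -> 270
]
FD 16: (2,5) -> (2,-11) [heading=270, draw]
Final: pos=(2,-11), heading=270, 6 segment(s) drawn
Waypoints (7 total):
(2, 5)
(2, 2)
(0.237, 4.427)
(3.09, 3.5)
(0.237, 2.573)
(2, 5)
(2, -11)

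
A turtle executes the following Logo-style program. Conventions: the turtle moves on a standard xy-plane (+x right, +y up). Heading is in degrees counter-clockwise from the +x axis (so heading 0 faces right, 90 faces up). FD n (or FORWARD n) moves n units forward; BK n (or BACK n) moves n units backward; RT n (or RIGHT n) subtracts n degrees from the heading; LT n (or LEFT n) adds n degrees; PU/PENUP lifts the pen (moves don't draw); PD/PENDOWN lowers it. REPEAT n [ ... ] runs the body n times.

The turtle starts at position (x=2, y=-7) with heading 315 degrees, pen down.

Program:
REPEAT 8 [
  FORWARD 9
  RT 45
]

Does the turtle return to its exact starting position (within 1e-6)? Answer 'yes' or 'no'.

Answer: yes

Derivation:
Executing turtle program step by step:
Start: pos=(2,-7), heading=315, pen down
REPEAT 8 [
  -- iteration 1/8 --
  FD 9: (2,-7) -> (8.364,-13.364) [heading=315, draw]
  RT 45: heading 315 -> 270
  -- iteration 2/8 --
  FD 9: (8.364,-13.364) -> (8.364,-22.364) [heading=270, draw]
  RT 45: heading 270 -> 225
  -- iteration 3/8 --
  FD 9: (8.364,-22.364) -> (2,-28.728) [heading=225, draw]
  RT 45: heading 225 -> 180
  -- iteration 4/8 --
  FD 9: (2,-28.728) -> (-7,-28.728) [heading=180, draw]
  RT 45: heading 180 -> 135
  -- iteration 5/8 --
  FD 9: (-7,-28.728) -> (-13.364,-22.364) [heading=135, draw]
  RT 45: heading 135 -> 90
  -- iteration 6/8 --
  FD 9: (-13.364,-22.364) -> (-13.364,-13.364) [heading=90, draw]
  RT 45: heading 90 -> 45
  -- iteration 7/8 --
  FD 9: (-13.364,-13.364) -> (-7,-7) [heading=45, draw]
  RT 45: heading 45 -> 0
  -- iteration 8/8 --
  FD 9: (-7,-7) -> (2,-7) [heading=0, draw]
  RT 45: heading 0 -> 315
]
Final: pos=(2,-7), heading=315, 8 segment(s) drawn

Start position: (2, -7)
Final position: (2, -7)
Distance = 0; < 1e-6 -> CLOSED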